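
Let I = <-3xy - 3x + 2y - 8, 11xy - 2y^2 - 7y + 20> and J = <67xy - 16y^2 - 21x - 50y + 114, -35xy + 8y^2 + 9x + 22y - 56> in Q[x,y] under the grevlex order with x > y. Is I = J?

No, the ideals differ.

For a fixed monomial order, each ideal has a unique reduced Gröbner basis; comparing bases decides equality.
Buchberger on the first generating set:
f_1 = -3xy - 3x + 2y - 8, LT = xy.
f_2 = 11xy - 2y^2 - 7y + 20, LT = xy.

S(f_1,f_2): lcm = xy. S = 2/11y^2 + x - 1/33y + 28/33.
  leading term y^2: no divisor's leading term divides it; move 2/11y^2 to the remainder.
  leading term x: no divisor's leading term divides it; move x to the remainder.
  leading term y: no divisor's leading term divides it; move -1/33y to the remainder.
  leading term 1: no divisor's leading term divides it; move 28/33 to the remainder.
  remainder 2/11y^2 + x - 1/33y + 28/33 ≠ 0; add g_3 = 2/11y^2 + x - 1/33y + 28/33 to the basis.

S(f_1,g_3): lcm = xy^2. S = -11/2x^2 + 7/6xy - 2/3y^2 - 14/3x + 8/3y.
  leading term x^2: no divisor's leading term divides it; move -11/2x^2 to the remainder.
  leading term xy: subtract (-7/18)·f_1 from 7/6xy - 2/3y^2 - 14/3x + 8/3y → -2/3y^2 - 35/6x + 31/9y - 28/9
  leading term y^2: subtract (-11/3)·g_3 from -2/3y^2 - 35/6x + 31/9y - 28/9 → -13/6x + 10/3y
  leading term x: no divisor's leading term divides it; move -13/6x to the remainder.
  leading term y: no divisor's leading term divides it; move 10/3y to the remainder.
  remainder -11/2x^2 - 13/6x + 10/3y ≠ 0; add g_4 = -11/2x^2 - 13/6x + 10/3y to the basis.

S(f_2,g_3): lcm = xy^2. S = -2/11y^3 - 11/2x^2 + 1/6xy - 7/11y^2 - 14/3x + 20/11y.
  leading term y^3: subtract (-y)·g_3 from -2/11y^3 - 11/2x^2 + 1/6xy - 7/11y^2 - 14/3x + 20/11y → -11/2x^2 + 7/6xy - 2/3y^2 - 14/3x + 8/3y
  leading term x^2: subtract (1)·g_4 from -11/2x^2 + 7/6xy - 2/3y^2 - 14/3x + 8/3y → 7/6xy - 2/3y^2 - 5/2x - 2/3y
  leading term xy: subtract (-7/18)·f_1 from 7/6xy - 2/3y^2 - 5/2x - 2/3y → -2/3y^2 - 11/3x + 1/9y - 28/9
  leading term y^2: subtract (-11/3)·g_3 from -2/3y^2 - 11/3x + 1/9y - 28/9 → 0
  remainder 0.

S(f_1,g_4): lcm = x^2y. S = x^2 - 35/33xy + 20/33y^2 + 8/3x.
  leading term x^2: subtract (-2/11)·g_4 from x^2 - 35/33xy + 20/33y^2 + 8/3x → -35/33xy + 20/33y^2 + 25/11x + 20/33y
  leading term xy: subtract (35/99)·f_1 from -35/33xy + 20/33y^2 + 25/11x + 20/33y → 20/33y^2 + 10/3x - 10/99y + 280/99
  leading term y^2: subtract (10/3)·g_3 from 20/33y^2 + 10/3x - 10/99y + 280/99 → 0
  remainder 0.

S(f_2,g_4): lcm = x^2y. S = -2/11xy^2 - 34/33xy + 20/33y^2 + 20/11x.
  leading term xy^2: subtract (2/33y)·f_1 from -2/11xy^2 - 34/33xy + 20/33y^2 + 20/11x → -28/33xy + 16/33y^2 + 20/11x + 16/33y
  leading term xy: subtract (28/99)·f_1 from -28/33xy + 16/33y^2 + 20/11x + 16/33y → 16/33y^2 + 8/3x - 8/99y + 224/99
  leading term y^2: subtract (8/3)·g_3 from 16/33y^2 + 8/3x - 8/99y + 224/99 → 0
  remainder 0.

S(g_3,g_4): leading monomials are coprime, so the S-polynomial reduces to 0 (Buchberger's first criterion).
Every S-polynomial of the final basis reduces to 0, so we have a Gröbner basis.
Inter-reduce: drop elements whose leading term is divisible by another's, tail-reduce, and make monic.
Reduced Gröbner basis: {x^2 + 13/33x - 20/33y, xy + x - 2/3y + 8/3, y^2 + 11/2x - 1/6y + 14/3}.

Buchberger on the second generating set:
h_1 = 67xy - 16y^2 - 21x - 50y + 114, LT = xy.
h_2 = -35xy + 8y^2 + 9x + 22y - 56, LT = xy.

S(h_1,h_2): lcm = xy. S = -24/2345y^2 - 132/2345x - 276/2345y + 34/335.
  leading term y^2: no divisor's leading term divides it; move -24/2345y^2 to the remainder.
  leading term x: no divisor's leading term divides it; move -132/2345x to the remainder.
  leading term y: no divisor's leading term divides it; move -276/2345y to the remainder.
  leading term 1: no divisor's leading term divides it; move 34/335 to the remainder.
  remainder -24/2345y^2 - 132/2345x - 276/2345y + 34/335 ≠ 0; add k_3 = -24/2345y^2 - 132/2345x - 276/2345y + 34/335 to the basis.

S(h_1,k_3): lcm = xy^2. S = -16/67y^3 - 11/2x^2 - 1583/134xy - 50/67y^2 + 119/12x + 114/67y.
  leading term y^3: subtract (70/3y)·k_3 from -16/67y^3 - 11/2x^2 - 1583/134xy - 50/67y^2 + 119/12x + 114/67y → -11/2x^2 - 21/2xy + 2y^2 + 119/12x - 2/3y
  leading term x^2: no divisor's leading term divides it; move -11/2x^2 to the remainder.
  leading term xy: subtract (-21/134)·h_1 from -21/2xy + 2y^2 + 119/12x - 2/3y → -34/67y^2 + 5327/804x - 1709/201y + 1197/67
  leading term y^2: subtract (595/12)·k_3 from -34/67y^2 + 5327/804x - 1709/201y + 1197/67 → 113/12x - 8/3y + 77/6
  leading term x: no divisor's leading term divides it; move 113/12x to the remainder.
  leading term y: no divisor's leading term divides it; move -8/3y to the remainder.
  leading term 1: no divisor's leading term divides it; move 77/6 to the remainder.
  remainder -11/2x^2 + 113/12x - 8/3y + 77/6 ≠ 0; add k_4 = -11/2x^2 + 113/12x - 8/3y + 77/6 to the basis.

S(h_2,k_3): lcm = xy^2. S = -8/35y^3 - 11/2x^2 - 823/70xy - 22/35y^2 + 119/12x + 8/5y.
  leading term y^3: subtract (67/3y)·k_3 from -8/35y^3 - 11/2x^2 - 823/70xy - 22/35y^2 + 119/12x + 8/5y → -11/2x^2 - 21/2xy + 2y^2 + 119/12x - 2/3y
  leading term x^2: subtract (1)·k_4 from -11/2x^2 - 21/2xy + 2y^2 + 119/12x - 2/3y → -21/2xy + 2y^2 + 1/2x + 2y - 77/6
  leading term xy: subtract (-21/134)·h_1 from -21/2xy + 2y^2 + 1/2x + 2y - 77/6 → -34/67y^2 - 187/67x - 391/67y + 2023/402
  leading term y^2: subtract (595/12)·k_3 from -34/67y^2 - 187/67x - 391/67y + 2023/402 → 0
  remainder 0.

S(h_1,k_4): lcm = x^2y. S = -16/67xy^2 - 21/67x^2 + 4271/4422xy - 16/33y^2 + 114/67x + 7/3y.
  leading term xy^2: subtract (-16/4489y)·h_1 from -16/67xy^2 - 21/67x^2 + 4271/4422xy - 16/33y^2 + 114/67x + 7/3y → -256/4489y^3 - 21/67x^2 + 263981/296274xy - 98224/148137y^2 + 114/67x + 36895/13467y
  leading term y^3: subtract (1120/201y)·k_3 from -256/4489y^3 - 21/67x^2 + 263981/296274xy - 98224/148137y^2 + 114/67x + 36895/13467y → -21/67x^2 + 5327/4422xy - 16/2211y^2 + 114/67x + 437/201y
  leading term x^2: subtract (42/737)·k_4 from -21/67x^2 + 5327/4422xy - 16/2211y^2 + 114/67x + 437/201y → 5327/4422xy - 16/2211y^2 + 1717/1474x + 5143/2211y - 49/67
  leading term xy: subtract (5327/296274)·h_1 from 5327/4422xy - 16/2211y^2 + 1717/1474x + 5143/2211y - 49/67 → 13848/49379y^2 + 6924/4489x + 159252/49379y - 137326/49379
  leading term y^2: subtract (-20195/737)·k_3 from 13848/49379y^2 + 6924/4489x + 159252/49379y - 137326/49379 → 0
  remainder 0.

S(h_2,k_4): lcm = x^2y. S = -8/35xy^2 - 9/35x^2 + 2503/2310xy - 16/33y^2 + 8/5x + 7/3y.
  leading term xy^2: subtract (-8/2345y)·h_1 from -8/35xy^2 - 9/35x^2 + 2503/2310xy - 16/33y^2 + 8/5x + 7/3y → -128/2345y^3 - 9/35x^2 + 156613/154770xy - 10144/15477y^2 + 8/5x + 19151/7035y
  leading term y^3: subtract (16/3y)·k_3 from -128/2345y^3 - 9/35x^2 + 156613/154770xy - 10144/15477y^2 + 8/5x + 19151/7035y → -9/35x^2 + 433/330xy - 32/1155y^2 + 8/5x + 229/105y
  leading term x^2: subtract (18/385)·k_4 from -9/35x^2 + 433/330xy - 32/1155y^2 + 8/5x + 229/105y → 433/330xy - 32/1155y^2 + 893/770x + 2663/1155y - 3/5
  leading term xy: subtract (433/22110)·h_1 from 433/330xy - 32/1155y^2 + 893/770x + 2663/1155y - 3/5 → 7368/25795y^2 + 3684/2345x + 84732/25795y - 10438/3685
  leading term y^2: subtract (-307/11)·k_3 from 7368/25795y^2 + 3684/2345x + 84732/25795y - 10438/3685 → 0
  remainder 0.

S(k_3,k_4): leading monomials are coprime, so the S-polynomial reduces to 0 (Buchberger's first criterion).
Every S-polynomial of the final basis reduces to 0, so we have a Gröbner basis.
Inter-reduce: drop elements whose leading term is divisible by another's, tail-reduce, and make monic.
Reduced Gröbner basis: {x^2 - 113/66x + 16/33y - 7/3, xy + x + 2y - 2/3, y^2 + 11/2x + 23/2y - 119/12}.

Since the reduced bases disagree, the two ideals are not the same.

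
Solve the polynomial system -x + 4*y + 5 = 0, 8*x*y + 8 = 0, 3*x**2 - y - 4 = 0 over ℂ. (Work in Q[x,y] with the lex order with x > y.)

{(1, -1)}

Compute a lex Gröbner basis by Buchberger's algorithm.
f_1 = -x + 4*y + 5, LT = x.
f_2 = 8*x*y + 8, LT = x*y.
f_3 = 3*x**2 - y - 4, LT = x**2.

S(f_1,f_2): lcm = x*y. S = -4*y**2 - 5*y - 1.
  leading term y**2: no divisor's leading term divides it; move -4*y**2 to the remainder.
  leading term y: no divisor's leading term divides it; move -5*y to the remainder.
  leading term 1: no divisor's leading term divides it; move -1 to the remainder.
  remainder -4*y**2 - 5*y - 1 ≠ 0; add h_4 = -4*y**2 - 5*y - 1 to the basis.

S(f_1,f_3): lcm = x**2. S = -4*x*y - 5*x + 1/3*y + 4/3.
  leading term x*y: subtract (4*y)·f_1 from -4*x*y - 5*x + 1/3*y + 4/3 → -5*x - 16*y**2 - 59/3*y + 4/3
  leading term x: subtract (5)·f_1 from -5*x - 16*y**2 - 59/3*y + 4/3 → -16*y**2 - 119/3*y - 71/3
  leading term y**2: subtract (4)·h_4 from -16*y**2 - 119/3*y - 71/3 → -59/3*y - 59/3
  leading term y: no divisor's leading term divides it; move -59/3*y to the remainder.
  leading term 1: no divisor's leading term divides it; move -59/3 to the remainder.
  remainder -59/3*y - 59/3 ≠ 0; add h_5 = -59/3*y - 59/3 to the basis.

S(f_2,f_3): lcm = x**2*y. S = x + 1/3*y**2 + 4/3*y.
  leading term x: subtract (-1)·f_1 from x + 1/3*y**2 + 4/3*y → 1/3*y**2 + 16/3*y + 5
  leading term y**2: subtract (-1/12)·h_4 from 1/3*y**2 + 16/3*y + 5 → 59/12*y + 59/12
  leading term y: subtract (-1/4)·h_5 from 59/12*y + 59/12 → 0
  remainder 0.

S(f_1,h_4): leading monomials are coprime, so the S-polynomial reduces to 0 (Buchberger's first criterion).
S(f_2,h_4): lcm = x*y**2. S = -5/4*x*y - 1/4*x + y.
  leading term x*y: subtract (5/4*y)·f_1 from -5/4*x*y - 1/4*x + y → -1/4*x - 5*y**2 - 21/4*y
  leading term x: subtract (1/4)·f_1 from -1/4*x - 5*y**2 - 21/4*y → -5*y**2 - 25/4*y - 5/4
  leading term y**2: subtract (5/4)·h_4 from -5*y**2 - 25/4*y - 5/4 → 0
  remainder 0.

S(f_3,h_4): leading monomials are coprime, so the S-polynomial reduces to 0 (Buchberger's first criterion).
S(f_1,h_5): leading monomials are coprime, so the S-polynomial reduces to 0 (Buchberger's first criterion).
S(f_2,h_5): lcm = x*y. S = -x + 1.
  leading term x: subtract (1)·f_1 from -x + 1 → -4*y - 4
  leading term y: subtract (12/59)·h_5 from -4*y - 4 → 0
  remainder 0.

S(f_3,h_5): leading monomials are coprime, so the S-polynomial reduces to 0 (Buchberger's first criterion).
S(h_4,h_5): lcm = y**2. S = 1/4*y + 1/4.
  leading term y: subtract (-3/236)·h_5 from 1/4*y + 1/4 → 0
  remainder 0.

Every S-polynomial of the final basis reduces to 0, so we have a Gröbner basis.
Inter-reduce: drop elements whose leading term is divisible by another's, tail-reduce, and make monic.
Reduced Gröbner basis: {x - 1, y + 1}.

Since the basis is lex-ordered, y + 1 is univariate in y. Its roots are {-1}. Back-substituting each root into the other basis elements fixes the other coordinates.
  y = -1: the earlier basis element becomes x - 1 = 0, giving x = 1 — point (1, -1).
Each listed point satisfies every original equation (direct substitution).
A lex Gröbner basis triangularizes the system, enabling back-substitution.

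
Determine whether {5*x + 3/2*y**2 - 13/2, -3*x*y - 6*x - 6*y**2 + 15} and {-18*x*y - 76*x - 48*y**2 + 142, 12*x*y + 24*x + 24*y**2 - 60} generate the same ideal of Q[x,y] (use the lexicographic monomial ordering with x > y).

Yes, the ideals are equal.

For a fixed monomial order, each ideal has a unique reduced Gröbner basis; comparing bases decides equality.
Buchberger on the first generating set:
f_1 = 5*x + 3/2*y**2 - 13/2, LT = x.
f_2 = -3*x*y - 6*x - 6*y**2 + 15, LT = x*y.

S(f_1,f_2): lcm = x*y. S = -2*x + 3/10*y**3 - 2*y**2 - 13/10*y + 5.
  reduce S modulo (f_1, f_2):
  remainder 3/10*y**3 - 7/5*y**2 - 13/10*y + 12/5 ≠ 0; add g_3 = 3/10*y**3 - 7/5*y**2 - 13/10*y + 12/5 to the basis.

The other S-polynomials (S(f_1,g_3), S(f_2,g_3)) all reduce to 0 modulo the current basis, so we have a Gröbner basis.
Inter-reduce: drop elements whose leading term is divisible by another's, tail-reduce, and make monic.
Reduced Gröbner basis: {x + 3/10*y**2 - 13/10, y**3 - 14/3*y**2 - 13/3*y + 8}.

Buchberger on the second generating set:
h_1 = -18*x*y - 76*x - 48*y**2 + 142, LT = x*y.
h_2 = 12*x*y + 24*x + 24*y**2 - 60, LT = x*y.

S(h_1,h_2): lcm = x*y. S = 20/9*x + 2/3*y**2 - 26/9.
  reduce S modulo (h_1, h_2):
  remainder 20/9*x + 2/3*y**2 - 26/9 ≠ 0; add k_3 = 20/9*x + 2/3*y**2 - 26/9 to the basis.

S(h_1,k_3): lcm = x*y. S = 38/9*x - 3/10*y**3 + 8/3*y**2 + 13/10*y - 71/9.
  reduce S modulo (h_1, h_2, k_3):
  remainder -3/10*y**3 + 7/5*y**2 + 13/10*y - 12/5 ≠ 0; add k_4 = -3/10*y**3 + 7/5*y**2 + 13/10*y - 12/5 to the basis.

The other S-polynomials (S(h_2,k_3), S(h_1,k_4), S(h_2,k_4), S(k_3,k_4)) all reduce to 0 modulo the current basis, so we have a Gröbner basis.
Inter-reduce: drop elements whose leading term is divisible by another's, tail-reduce, and make monic.
Reduced Gröbner basis: {x + 3/10*y**2 - 13/10, y**3 - 14/3*y**2 - 13/3*y + 8}.

Same reduced basis, so the two generating sets span the same ideal.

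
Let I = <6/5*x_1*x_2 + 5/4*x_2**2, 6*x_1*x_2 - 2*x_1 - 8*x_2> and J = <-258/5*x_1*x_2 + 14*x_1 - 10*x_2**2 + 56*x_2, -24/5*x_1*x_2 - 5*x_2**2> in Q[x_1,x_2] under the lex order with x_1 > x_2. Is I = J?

For a fixed monomial order, each ideal has a unique reduced Gröbner basis; comparing bases decides equality.
Buchberger on the first generating set:
f_1 = 6/5*x_1*x_2 + 5/4*x_2**2, LT = x_1*x_2.
f_2 = 6*x_1*x_2 - 2*x_1 - 8*x_2, LT = x_1*x_2.

S(f_1,f_2): lcm = x_1*x_2. S = 1/3*x_1 + 25/24*x_2**2 + 4/3*x_2.
  leading term x_1: no divisor's leading term divides it; move 1/3*x_1 to the remainder.
  leading term x_2**2: no divisor's leading term divides it; move 25/24*x_2**2 to the remainder.
  leading term x_2: no divisor's leading term divides it; move 4/3*x_2 to the remainder.
  remainder 1/3*x_1 + 25/24*x_2**2 + 4/3*x_2 ≠ 0; add g_3 = 1/3*x_1 + 25/24*x_2**2 + 4/3*x_2 to the basis.

S(f_1,g_3): lcm = x_1*x_2. S = -25/8*x_2**3 - 71/24*x_2**2.
  leading term x_2**3: no divisor's leading term divides it; move -25/8*x_2**3 to the remainder.
  leading term x_2**2: no divisor's leading term divides it; move -71/24*x_2**2 to the remainder.
  remainder -25/8*x_2**3 - 71/24*x_2**2 ≠ 0; add g_4 = -25/8*x_2**3 - 71/24*x_2**2 to the basis.

The other S-polynomials (S(f_2,g_3), S(f_1,g_4), S(f_2,g_4), S(g_3,g_4)) all reduce to 0 modulo the current basis, so we have a Gröbner basis.
Inter-reduce: drop elements whose leading term is divisible by another's, tail-reduce, and make monic.
Reduced Gröbner basis: {x_1 + 25/8*x_2**2 + 4*x_2, x_2**3 + 71/75*x_2**2}.

Buchberger on the second generating set:
h_1 = -258/5*x_1*x_2 + 14*x_1 - 10*x_2**2 + 56*x_2, LT = x_1*x_2.
h_2 = -24/5*x_1*x_2 - 5*x_2**2, LT = x_1*x_2.

S(h_1,h_2): lcm = x_1*x_2. S = -35/129*x_1 - 875/1032*x_2**2 - 140/129*x_2.
  leading term x_1: no divisor's leading term divides it; move -35/129*x_1 to the remainder.
  leading term x_2**2: no divisor's leading term divides it; move -875/1032*x_2**2 to the remainder.
  leading term x_2: no divisor's leading term divides it; move -140/129*x_2 to the remainder.
  remainder -35/129*x_1 - 875/1032*x_2**2 - 140/129*x_2 ≠ 0; add k_3 = -35/129*x_1 - 875/1032*x_2**2 - 140/129*x_2 to the basis.

S(h_1,k_3): lcm = x_1*x_2. S = -35/129*x_1 - 25/8*x_2**3 - 491/129*x_2**2 - 140/129*x_2.
  leading term x_1: subtract (1)·k_3 from -35/129*x_1 - 25/8*x_2**3 - 491/129*x_2**2 - 140/129*x_2 → -25/8*x_2**3 - 71/24*x_2**2
  leading term x_2**3: no divisor's leading term divides it; move -25/8*x_2**3 to the remainder.
  leading term x_2**2: no divisor's leading term divides it; move -71/24*x_2**2 to the remainder.
  remainder -25/8*x_2**3 - 71/24*x_2**2 ≠ 0; add k_4 = -25/8*x_2**3 - 71/24*x_2**2 to the basis.

The other S-polynomials (S(h_2,k_3), S(h_1,k_4), S(h_2,k_4), S(k_3,k_4)) all reduce to 0 modulo the current basis, so we have a Gröbner basis.
Inter-reduce: drop elements whose leading term is divisible by another's, tail-reduce, and make monic.
Reduced Gröbner basis: {x_1 + 25/8*x_2**2 + 4*x_2, x_2**3 + 71/75*x_2**2}.

Same reduced basis, so the two generating sets span the same ideal.

Yes, the ideals are equal.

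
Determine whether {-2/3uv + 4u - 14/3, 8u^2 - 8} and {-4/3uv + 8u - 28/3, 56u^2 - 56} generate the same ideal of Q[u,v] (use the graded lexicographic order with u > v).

Equality of ideals is decidable: compute both reduced Gröbner bases (unique for the ordering) and check whether they agree.
Buchberger on the first generating set:
f_1 = -2/3uv + 4u - 14/3, LT = uv.
f_2 = 8u^2 - 8, LT = u^2.

S(f_1,f_2): lcm = u^2v. S = -6u^2 + 7u + v.
  reduce S modulo (f_1, f_2):
  remainder 7u + v - 6 ≠ 0; add g_3 = 7u + v - 6 to the basis.

S(f_1,g_3): lcm = uv. S = -1/7v^2 - 6u + 6/7v + 7.
  reduce S modulo (f_1, f_2, g_3):
  remainder -1/7v^2 + 12/7v + 13/7 ≠ 0; add g_4 = -1/7v^2 + 12/7v + 13/7 to the basis.

The other S-polynomials (S(f_2,g_3), S(f_1,g_4), S(f_2,g_4), S(g_3,g_4)) all reduce to 0 modulo the current basis, so we have a Gröbner basis.
Inter-reduce: drop elements whose leading term is divisible by another's, tail-reduce, and make monic.
Reduced Gröbner basis: {v^2 - 12v - 13, u + 1/7v - 6/7}.

Buchberger on the second generating set:
h_1 = -4/3uv + 8u - 28/3, LT = uv.
h_2 = 56u^2 - 56, LT = u^2.

S(h_1,h_2): lcm = u^2v. S = -6u^2 + 7u + v.
  reduce S modulo (h_1, h_2):
  remainder 7u + v - 6 ≠ 0; add k_3 = 7u + v - 6 to the basis.

S(h_1,k_3): lcm = uv. S = -1/7v^2 - 6u + 6/7v + 7.
  reduce S modulo (h_1, h_2, k_3):
  remainder -1/7v^2 + 12/7v + 13/7 ≠ 0; add k_4 = -1/7v^2 + 12/7v + 13/7 to the basis.

The other S-polynomials (S(h_2,k_3), S(h_1,k_4), S(h_2,k_4), S(k_3,k_4)) all reduce to 0 modulo the current basis, so we have a Gröbner basis.
Inter-reduce: drop elements whose leading term is divisible by another's, tail-reduce, and make monic.
Reduced Gröbner basis: {v^2 - 12v - 13, u + 1/7v - 6/7}.

The two bases agree; hence the ideals are identical.

Yes, the ideals are equal.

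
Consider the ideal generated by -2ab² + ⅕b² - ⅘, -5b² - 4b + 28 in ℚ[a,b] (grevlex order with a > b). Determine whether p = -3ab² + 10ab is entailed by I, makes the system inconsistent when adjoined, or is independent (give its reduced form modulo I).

-3ab² + 10ab is independent of I; its normal form modulo I is 92/175b - 184/175.

First compute the reduced Gröbner basis of I by Buchberger's algorithm.
f_1 = -2ab² + ⅕b² - ⅘, LT = ab².
f_2 = -5b² - 4b + 28, LT = b².

S(f_1,f_2): lcm = ab². S = -⅘ab - 1/10b² + 28/5a + ⅖.
  leading term ab: no divisor's leading term divides it; move -⅘ab to the remainder.
  leading term b²: subtract (1/50)·f_2 from -1/10b² + 28/5a + ⅖ → 28/5a + 2/25b - 4/25
  leading term a: no divisor's leading term divides it; move 28/5a to the remainder.
  leading term b: no divisor's leading term divides it; move 2/25b to the remainder.
  leading term 1: no divisor's leading term divides it; move -4/25 to the remainder.
  remainder -⅘ab + 28/5a + 2/25b - 4/25 ≠ 0; add h_3 = -⅘ab + 28/5a + 2/25b - 4/25 to the basis.

S(f_1,h_3): lcm = ab². S = 7ab - ⅕b + ⅖.
  leading term ab: subtract (-35/4)·h_3 from 7ab - ⅕b + ⅖ → 49a + ½b - 1
  leading term a: no divisor's leading term divides it; move 49a to the remainder.
  leading term b: no divisor's leading term divides it; move ½b to the remainder.
  leading term 1: no divisor's leading term divides it; move -1 to the remainder.
  remainder 49a + ½b - 1 ≠ 0; add h_4 = 49a + ½b - 1 to the basis.

S(f_2,h_3): lcm = ab². S = 39/5ab + 1/10b² - 28/5a - ⅕b.
  leading term ab: subtract (-39/4)·h_3 from 39/5ab + 1/10b² - 28/5a - ⅕b → 1/10b² + 49a + 29/50b - 39/25
  leading term b²: subtract (-1/50)·f_2 from 1/10b² + 49a + 29/50b - 39/25 → 49a + ½b - 1
  leading term a: subtract (1)·h_4 from 49a + ½b - 1 → 0
  remainder 0.

S(f_1,h_4): lcm = ab². S = -1/98b³ - 39/490b² + ⅖.
  leading term b³: subtract (1/490b)·f_2 from -1/98b³ - 39/490b² + ⅖ → -1/14b² - 2/35b + ⅖
  leading term b²: subtract (1/70)·f_2 from -1/14b² - 2/35b + ⅖ → 0
  remainder 0.

S(f_2,h_4): leading monomials are coprime, so the S-polynomial reduces to 0 (Buchberger's first criterion).
S(h_3,h_4): lcm = ab. S = -1/98b² - 7a - 39/490b + ⅕.
  leading term b²: subtract (1/490)·f_2 from -1/98b² - 7a - 39/490b + ⅕ → -7a - 1/14b + 1/7
  leading term a: subtract (-1/7)·h_4 from -7a - 1/14b + 1/7 → 0
  remainder 0.

Every S-polynomial of the final basis reduces to 0, so we have a Gröbner basis.
Inter-reduce: drop elements whose leading term is divisible by another's, tail-reduce, and make monic.
Reduced Gröbner basis: {b² + ⅘b - 28/5, a + 1/98b - 1/49}.
Label its elements g_1 = b² + ⅘b - 28/5, g_2 = a + 1/98b - 1/49.

Reduce p = -3ab² + 10ab modulo G:
  leading term ab²: subtract (-3a)·g_1 from -3ab² + 10ab → 62/5ab - 84/5a
  leading term ab: subtract (62/5b)·g_2 from 62/5ab - 84/5a → -31/245b² - 84/5a + 62/245b
  leading term b²: subtract (-31/245)·g_1 from -31/245b² - 84/5a + 62/245b → -84/5a + 62/175b - 124/175
  leading term a: subtract (-84/5)·g_2 from -84/5a + 62/175b - 124/175 → 92/175b - 184/175
  leading term b: no divisor's leading term divides it; move 92/175b to the remainder.
  leading term 1: no divisor's leading term divides it; move -184/175 to the remainder.
  normal form = 92/175b - 184/175.
The normal form is nonzero, so p ∉ I. Since p minus its normal form lies in I, I + (p) = I + (r) where r = 92/175b - 184/175; decide whether this ideal is the whole ring.
Run Buchberger on G together with r (pairs among the g_i already reduce to 0 since G is a Gröbner basis):
g_1 = b² + ⅘b - 28/5, LT = b².
g_2 = a + 1/98b - 1/49, LT = a.
r = 92/175b - 184/175, LT = b.

S(g_1,g_2): leading monomials are coprime, so the S-polynomial reduces to 0 (Buchberger's first criterion).
S(g_1,r): lcm = b². S = 14/5b - 28/5.
  leading term b: subtract (245/46)·r from 14/5b - 28/5 → 0
  remainder 0.

S(g_2,r): leading monomials are coprime, so the S-polynomial reduces to 0 (Buchberger's first criterion).
Every S-polynomial of the final basis reduces to 0, so we have a Gröbner basis.
Inter-reduce: drop elements whose leading term is divisible by another's, tail-reduce, and make monic.
Reduced Gröbner basis: {a, b - 2}.
The reduced Gröbner basis of I + (p) is {a, b - 2} ≠ {1}, a proper ideal, so the enlarged system stays consistent: p is independent of I, with normal form 92/175b - 184/175.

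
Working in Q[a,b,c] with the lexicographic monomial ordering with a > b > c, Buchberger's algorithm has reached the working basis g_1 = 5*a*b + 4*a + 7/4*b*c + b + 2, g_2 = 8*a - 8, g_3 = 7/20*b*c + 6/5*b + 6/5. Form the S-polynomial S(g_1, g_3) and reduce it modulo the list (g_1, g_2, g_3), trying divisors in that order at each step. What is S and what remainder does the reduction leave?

lcm(LM(g_1), LM(g_3)) = a*b*c.
S = (lcm/LT(g_1))·g_1 − (lcm/LT(g_3))·g_3 = -24/7*a*b + 4/5*a*c - 24/7*a + 7/20*b*c**2 + 1/5*b*c + 2/5*c.
Reduce S modulo (g_1, g_2, g_3) in that order:
  leading term a*b: subtract (-24/35)·g_1 from -24/7*a*b + 4/5*a*c - 24/7*a + 7/20*b*c**2 + 1/5*b*c + 2/5*c → 4/5*a*c - 24/35*a + 7/20*b*c**2 + 7/5*b*c + 24/35*b + 2/5*c + 48/35
  leading term a*c: subtract (1/10*c)·g_2 from 4/5*a*c - 24/35*a + 7/20*b*c**2 + 7/5*b*c + 24/35*b + 2/5*c + 48/35 → -24/35*a + 7/20*b*c**2 + 7/5*b*c + 24/35*b + 6/5*c + 48/35
  leading term a: subtract (-3/35)·g_2 from -24/35*a + 7/20*b*c**2 + 7/5*b*c + 24/35*b + 6/5*c + 48/35 → 7/20*b*c**2 + 7/5*b*c + 24/35*b + 6/5*c + 24/35
  leading term b*c**2: subtract (c)·g_3 from 7/20*b*c**2 + 7/5*b*c + 24/35*b + 6/5*c + 24/35 → 1/5*b*c + 24/35*b + 24/35
  leading term b*c: subtract (4/7)·g_3 from 1/5*b*c + 24/35*b + 24/35 → 0
The remainder is 0, so this S-polynomial contributes no new basis element.

S(g_1, g_3) = -24/7*a*b + 4/5*a*c - 24/7*a + 7/20*b*c**2 + 1/5*b*c + 2/5*c; remainder on division = 0.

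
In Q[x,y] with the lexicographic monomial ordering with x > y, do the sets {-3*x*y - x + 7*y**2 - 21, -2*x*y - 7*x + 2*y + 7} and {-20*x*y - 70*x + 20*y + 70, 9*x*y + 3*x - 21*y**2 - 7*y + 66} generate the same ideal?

Two ideals are equal iff their reduced Gröbner bases coincide (the reduced basis is unique for a fixed ordering).
Buchberger on the first generating set:
f_1 = -3*x*y - x + 7*y**2 - 21, LT = x*y.
f_2 = -2*x*y - 7*x + 2*y + 7, LT = x*y.

S(f_1,f_2): lcm = x*y. S = -19/6*x - 7/3*y**2 + y + 21/2.
  leading term x: no divisor's leading term divides it; move -19/6*x to the remainder.
  leading term y**2: no divisor's leading term divides it; move -7/3*y**2 to the remainder.
  leading term y: no divisor's leading term divides it; move y to the remainder.
  leading term 1: no divisor's leading term divides it; move 21/2 to the remainder.
  remainder -19/6*x - 7/3*y**2 + y + 21/2 ≠ 0; add g_3 = -19/6*x - 7/3*y**2 + y + 21/2 to the basis.

S(f_1,g_3): lcm = x*y. S = 1/3*x - 14/19*y**3 - 115/57*y**2 + 63/19*y + 7.
  leading term x: subtract (-2/19)·g_3 from 1/3*x - 14/19*y**3 - 115/57*y**2 + 63/19*y + 7 → -14/19*y**3 - 43/19*y**2 + 65/19*y + 154/19
  leading term y**3: no divisor's leading term divides it; move -14/19*y**3 to the remainder.
  leading term y**2: no divisor's leading term divides it; move -43/19*y**2 to the remainder.
  leading term y: no divisor's leading term divides it; move 65/19*y to the remainder.
  leading term 1: no divisor's leading term divides it; move 154/19 to the remainder.
  remainder -14/19*y**3 - 43/19*y**2 + 65/19*y + 154/19 ≠ 0; add g_4 = -14/19*y**3 - 43/19*y**2 + 65/19*y + 154/19 to the basis.

The other S-polynomials (S(f_2,g_3), S(f_1,g_4), S(f_2,g_4), S(g_3,g_4)) all reduce to 0 modulo the current basis, so we have a Gröbner basis.
Inter-reduce: drop elements whose leading term is divisible by another's, tail-reduce, and make monic.
Reduced Gröbner basis: {x + 14/19*y**2 - 6/19*y - 63/19, y**3 + 43/14*y**2 - 65/14*y - 11}.

Buchberger on the second generating set:
h_1 = -20*x*y - 70*x + 20*y + 70, LT = x*y.
h_2 = 9*x*y + 3*x - 21*y**2 - 7*y + 66, LT = x*y.

S(h_1,h_2): lcm = x*y. S = 19/6*x + 7/3*y**2 - 2/9*y - 65/6.
  leading term x: no divisor's leading term divides it; move 19/6*x to the remainder.
  leading term y**2: no divisor's leading term divides it; move 7/3*y**2 to the remainder.
  leading term y: no divisor's leading term divides it; move -2/9*y to the remainder.
  leading term 1: no divisor's leading term divides it; move -65/6 to the remainder.
  remainder 19/6*x + 7/3*y**2 - 2/9*y - 65/6 ≠ 0; add k_3 = 19/6*x + 7/3*y**2 - 2/9*y - 65/6 to the basis.

S(h_1,k_3): lcm = x*y. S = 7/2*x - 14/19*y**3 + 4/57*y**2 + 46/19*y - 7/2.
  leading term x: subtract (21/19)·k_3 from 7/2*x - 14/19*y**3 + 4/57*y**2 + 46/19*y - 7/2 → -14/19*y**3 - 143/57*y**2 + 8/3*y + 161/19
  leading term y**3: no divisor's leading term divides it; move -14/19*y**3 to the remainder.
  leading term y**2: no divisor's leading term divides it; move -143/57*y**2 to the remainder.
  leading term y: no divisor's leading term divides it; move 8/3*y to the remainder.
  leading term 1: no divisor's leading term divides it; move 161/19 to the remainder.
  remainder -14/19*y**3 - 143/57*y**2 + 8/3*y + 161/19 ≠ 0; add k_4 = -14/19*y**3 - 143/57*y**2 + 8/3*y + 161/19 to the basis.

The other S-polynomials (S(h_2,k_3), S(h_1,k_4), S(h_2,k_4), S(k_3,k_4)) all reduce to 0 modulo the current basis, so we have a Gröbner basis.
Inter-reduce: drop elements whose leading term is divisible by another's, tail-reduce, and make monic.
Reduced Gröbner basis: {x + 14/19*y**2 - 4/57*y - 65/19, y**3 + 143/42*y**2 - 76/21*y - 23/2}.

Since the reduced bases disagree, the two ideals are not the same.

No, the ideals differ.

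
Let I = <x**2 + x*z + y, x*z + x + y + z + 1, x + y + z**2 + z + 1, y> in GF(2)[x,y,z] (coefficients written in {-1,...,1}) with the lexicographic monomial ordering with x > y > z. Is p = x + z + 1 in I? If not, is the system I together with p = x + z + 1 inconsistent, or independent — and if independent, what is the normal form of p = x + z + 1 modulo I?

Adjoining x + z + 1 makes the ideal the whole ring: the system is inconsistent.

First compute the reduced Gröbner basis of I by Buchberger's algorithm.
f_1 = x**2 + x*z + y, LT = x**2.
f_2 = x*z + x + y + z + 1, LT = x*z.
f_3 = x + y + z**2 + z + 1, LT = x.
f_4 = y, LT = y.

S(f_1,f_2): lcm = x**2*z. S = x**2 + x*y + x*z**2 + x*z + x + y*z.
  leading term x**2: subtract (1)·f_1 from x**2 + x*y + x*z**2 + x*z + x + y*z → x*y + x*z**2 + x + y*z + y
  leading term x*y: subtract (y)·f_3 from x*y + x*z**2 + x + y*z + y → x*z**2 + x + y**2 + y*z**2
  leading term x*z**2: subtract (z)·f_2 from x*z**2 + x + y**2 + y*z**2 → x*z + x + y**2 + y*z**2 + y*z + z**2 + z
  leading term x*z: subtract (1)·f_2 from x*z + x + y**2 + y*z**2 + y*z + z**2 + z → y**2 + y*z**2 + y*z + y + z**2 + 1
  leading term y**2: subtract (y)·f_4 from y**2 + y*z**2 + y*z + y + z**2 + 1 → y*z**2 + y*z + y + z**2 + 1
  leading term y*z**2: subtract (z**2)·f_4 from y*z**2 + y*z + y + z**2 + 1 → y*z + y + z**2 + 1
  leading term y*z: subtract (z)·f_4 from y*z + y + z**2 + 1 → y + z**2 + 1
  leading term y: subtract (1)·f_4 from y + z**2 + 1 → z**2 + 1
  leading term z**2: no divisor's leading term divides it; move z**2 to the remainder.
  leading term 1: no divisor's leading term divides it; move 1 to the remainder.
  remainder z**2 + 1 ≠ 0; add h_5 = z**2 + 1 to the basis.

S(f_1,f_3): lcm = x**2. S = x*y + x*z**2 + x + y.
  leading term x*y: subtract (y)·f_3 from x*y + x*z**2 + x + y → x*z**2 + x + y**2 + y*z**2 + y*z
  leading term x*z**2: subtract (z)·f_2 from x*z**2 + x + y**2 + y*z**2 + y*z → x*z + x + y**2 + y*z**2 + z**2 + z
  leading term x*z: subtract (1)·f_2 from x*z + x + y**2 + y*z**2 + z**2 + z → y**2 + y*z**2 + y + z**2 + 1
  leading term y**2: subtract (y)·f_4 from y**2 + y*z**2 + y + z**2 + 1 → y*z**2 + y + z**2 + 1
  leading term y*z**2: subtract (z**2)·f_4 from y*z**2 + y + z**2 + 1 → y + z**2 + 1
  leading term y: subtract (1)·f_4 from y + z**2 + 1 → z**2 + 1
  leading term z**2: subtract (1)·h_5 from z**2 + 1 → 0
  remainder 0.

S(f_1,f_4): leading monomials are coprime, so the S-polynomial reduces to 0 (Buchberger's first criterion).
S(f_2,f_3): lcm = x*z. S = x + y*z + y + z**3 + z**2 + 1.
  leading term x: subtract (1)·f_3 from x + y*z + y + z**3 + z**2 + 1 → y*z + z**3 + z
  leading term y*z: subtract (z)·f_4 from y*z + z**3 + z → z**3 + z
  leading term z**3: subtract (z)·h_5 from z**3 + z → 0
  remainder 0.

S(f_2,f_4): leading monomials are coprime, so the S-polynomial reduces to 0 (Buchberger's first criterion).
S(f_3,f_4): leading monomials are coprime, so the S-polynomial reduces to 0 (Buchberger's first criterion).
S(f_1,h_5): leading monomials are coprime, so the S-polynomial reduces to 0 (Buchberger's first criterion).
S(f_2,h_5): lcm = x*z**2. S = x*z + x + y*z + z**2 + z.
  leading term x*z: subtract (1)·f_2 from x*z + x + y*z + z**2 + z → y*z + y + z**2 + 1
  leading term y*z: subtract (z)·f_4 from y*z + y + z**2 + 1 → y + z**2 + 1
  leading term y: subtract (1)·f_4 from y + z**2 + 1 → z**2 + 1
  leading term z**2: subtract (1)·h_5 from z**2 + 1 → 0
  remainder 0.

S(f_3,h_5): leading monomials are coprime, so the S-polynomial reduces to 0 (Buchberger's first criterion).
S(f_4,h_5): leading monomials are coprime, so the S-polynomial reduces to 0 (Buchberger's first criterion).
Every S-polynomial of the final basis reduces to 0, so we have a Gröbner basis.
Inter-reduce: drop elements whose leading term is divisible by another's, tail-reduce, and make monic.
Reduced Gröbner basis: {x + z, y, z**2 + 1}.
Label its elements g_1 = x + z, g_2 = y, g_3 = z**2 + 1.

Reduce p = x + z + 1 modulo G:
  leading term x: subtract (1)·g_1 from x + z + 1 → 1
  leading term 1: no divisor's leading term divides it; move 1 to the remainder.
  normal form = 1.
The normal form is nonzero, so p ∉ I. Since p minus its normal form lies in I, I + (p) = I + (r) where r = 1; decide whether this ideal is the whole ring.
Here r = 1 is a nonzero constant, hence a unit: 1 ∈ I + (p), the Gröbner basis of I + (p) is {1}, and the enlarged system has no common solution — adjoining p is inconsistent.

Ideal membership is decidable via reduction modulo a Gröbner basis.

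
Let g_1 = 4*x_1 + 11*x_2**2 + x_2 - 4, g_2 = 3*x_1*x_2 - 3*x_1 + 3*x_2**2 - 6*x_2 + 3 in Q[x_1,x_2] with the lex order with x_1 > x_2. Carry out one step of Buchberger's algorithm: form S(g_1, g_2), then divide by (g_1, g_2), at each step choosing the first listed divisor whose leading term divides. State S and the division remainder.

S(g_1, g_2) = x_1 + 11/4*x_2**3 - 3/4*x_2**2 + x_2 - 1; remainder on division = 11/4*x_2**3 - 7/2*x_2**2 + 3/4*x_2.

lcm(LM(g_1), LM(g_2)) = x_1*x_2.
S = (lcm/LT(g_1))·g_1 − (lcm/LT(g_2))·g_2 = x_1 + 11/4*x_2**3 - 3/4*x_2**2 + x_2 - 1.
Reduce S modulo (g_1, g_2) in that order:
  leading term x_1: subtract (1/4)·g_1 from x_1 + 11/4*x_2**3 - 3/4*x_2**2 + x_2 - 1 → 11/4*x_2**3 - 7/2*x_2**2 + 3/4*x_2
  leading term x_2**3: no divisor's leading term divides it; move 11/4*x_2**3 to the remainder.
  leading term x_2**2: no divisor's leading term divides it; move -7/2*x_2**2 to the remainder.
  leading term x_2: no divisor's leading term divides it; move 3/4*x_2 to the remainder.
The remainder 11/4*x_2**3 - 7/2*x_2**2 + 3/4*x_2 is nonzero, so it would be added as the next basis element.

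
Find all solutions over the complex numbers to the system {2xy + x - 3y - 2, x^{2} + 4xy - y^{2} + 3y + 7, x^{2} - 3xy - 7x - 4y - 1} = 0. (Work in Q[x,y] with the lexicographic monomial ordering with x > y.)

Compute a lex Gröbner basis by Buchberger's algorithm.
f_1 = 2xy + x - 3y - 2, LT = xy.
f_2 = x^{2} + 4xy - y^{2} + 3y + 7, LT = x^{2}.
f_3 = x^{2} - 3xy - 7x - 4y - 1, LT = x^{2}.

S(f_1,f_2): lcm = x^{2}y. S = \tfrac{1}{2}x^{2} - 4xy^{2} - \tfrac{3}{2}xy - x + y^{3} - 3y^{2} - 7y.
  reduce S modulo (f_1, f_2, f_3):
  remainder -\tfrac{1}{4}x + y^{3} - \tfrac{17}{2}y^{2} - \tfrac{59}{4}y - 5 ≠ 0; add h_4 = -\tfrac{1}{4}x + y^{3} - \tfrac{17}{2}y^{2} - \tfrac{59}{4}y - 5 to the basis.

S(f_1,f_3): lcm = x^{2}y. S = \tfrac{1}{2}x^{2} + 3xy^{2} + \tfrac{11}{2}xy - x + 4y^{2} + y.
  reduce S modulo (f_1, f_2, f_3, h_4):
  remainder -8y^{3} + 77y^{2} + \tfrac{247}{2}y + \tfrac{77}{2} ≠ 0; add h_5 = -8y^{3} + 77y^{2} + \tfrac{247}{2}y + \tfrac{77}{2} to the basis.

S(f_2,f_3): lcm = x^{2}. S = 7xy + 7x - y^{2} + 7y + 8.
  reduce S modulo (f_1, f_2, f_3, h_4, h_5):
  remainder \tfrac{59}{4}y^{2} + \tfrac{217}{8}y + \tfrac{99}{8} ≠ 0; add h_6 = \tfrac{59}{4}y^{2} + \tfrac{217}{8}y + \tfrac{99}{8} to the basis.

S(f_1,h_4): lcm = xy. S = \tfrac{1}{2}x + 4y^{4} - 34y^{3} - 59y^{2} - \tfrac{43}{2}y - 1.
  reduce S modulo (f_1, f_2, f_3, h_4, h_5, h_6):
  remainder -\tfrac{9559}{472}y - \tfrac{9559}{472} ≠ 0; add h_7 = -\tfrac{9559}{472}y - \tfrac{9559}{472} to the basis.

The other S-polynomials (S(f_2,h_4), S(f_3,h_4), S(f_1,h_5), S(f_2,h_5), S(f_3,h_5), S(h_4,h_5), S(f_1,h_6), S(f_2,h_6), S(f_3,h_6), S(h_4,h_6), S(h_5,h_6), S(f_1,h_7), S(f_2,h_7), S(f_3,h_7), S(h_4,h_7), S(h_5,h_7), S(h_6,h_7)) all reduce to 0 modulo the current basis, so we have a Gröbner basis.
Inter-reduce: drop elements whose leading term is divisible by another's, tail-reduce, and make monic.
Reduced Gröbner basis: {x - 1, y + 1}.

A lex Gröbner basis eliminates variables successively. Here y + 1 depends only on y, with roots {-1}; lifting each root through the earlier basis elements recovers the full solutions.
  y = -1: the earlier basis element becomes x - 1 = 0, giving x = 1 — point (1, -1).

{(1, -1)}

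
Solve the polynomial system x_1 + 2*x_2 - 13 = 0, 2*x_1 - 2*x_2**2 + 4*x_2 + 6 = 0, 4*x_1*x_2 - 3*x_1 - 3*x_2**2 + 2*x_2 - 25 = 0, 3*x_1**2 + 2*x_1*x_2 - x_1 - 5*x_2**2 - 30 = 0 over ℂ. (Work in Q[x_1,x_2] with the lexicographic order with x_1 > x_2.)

{(5, 4)}

Compute a lex Gröbner basis by Buchberger's algorithm.
f_1 = x_1 + 2*x_2 - 13, LT = x_1.
f_2 = 2*x_1 - 2*x_2**2 + 4*x_2 + 6, LT = x_1.
f_3 = 4*x_1*x_2 - 3*x_1 - 3*x_2**2 + 2*x_2 - 25, LT = x_1*x_2.
f_4 = 3*x_1**2 + 2*x_1*x_2 - x_1 - 5*x_2**2 - 30, LT = x_1**2.

S(f_1,f_2): lcm = x_1. S = x_2**2 - 16.
  reduce S modulo (f_1, f_2, f_3, f_4):
  remainder x_2**2 - 16 ≠ 0; add h_5 = x_2**2 - 16 to the basis.

S(f_1,f_3): lcm = x_1*x_2. S = 3/4*x_1 + 11/4*x_2**2 - 27/2*x_2 + 25/4.
  reduce S modulo (f_1, f_2, f_3, f_4, h_5):
  remainder -15*x_2 + 60 ≠ 0; add h_6 = -15*x_2 + 60 to the basis.

The other S-polynomials (S(f_1,f_4), S(f_2,f_3), S(f_2,f_4), S(f_3,f_4), S(f_1,h_5), S(f_2,h_5), S(f_3,h_5), S(f_4,h_5), S(f_1,h_6), S(f_2,h_6), S(f_3,h_6), S(f_4,h_6), S(h_5,h_6)) all reduce to 0 modulo the current basis, so we have a Gröbner basis.
Inter-reduce: drop elements whose leading term is divisible by another's, tail-reduce, and make monic.
Reduced Gröbner basis: {x_1 - 5, x_2 - 4}.

The lex basis is triangular: the last element involves only x_2. Solving x_2 - 4 = 0 gives x_2 ∈ {4}; substituting each value into the earlier elements determines the remaining variables.
  x_2 = 4: the earlier basis element becomes x_1 - 5 = 0, giving x_1 = 5 — point (5, 4).
This is the nonlinear analogue of row-reducing a linear system.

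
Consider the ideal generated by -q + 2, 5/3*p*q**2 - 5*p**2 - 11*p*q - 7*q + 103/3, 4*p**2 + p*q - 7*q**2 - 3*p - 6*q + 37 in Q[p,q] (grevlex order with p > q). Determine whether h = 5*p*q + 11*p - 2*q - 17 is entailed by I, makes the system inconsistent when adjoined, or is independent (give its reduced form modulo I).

First compute the reduced Gröbner basis of I by Buchberger's algorithm.
f_1 = -q + 2, LT = q.
f_2 = 5/3*p*q**2 - 5*p**2 - 11*p*q - 7*q + 103/3, LT = p*q**2.
f_3 = 4*p**2 + p*q - 7*q**2 - 3*p - 6*q + 37, LT = p**2.

S(f_1,f_2): lcm = p*q**2. S = 3*p**2 + 23/5*p*q + 21/5*q - 103/5.
  leading term p**2: subtract (3/4)·f_3 from 3*p**2 + 23/5*p*q + 21/5*q - 103/5 → 77/20*p*q + 21/4*q**2 + 9/4*p + 87/10*q - 967/20
  leading term p*q: subtract (-77/20*p)·f_1 from 77/20*p*q + 21/4*q**2 + 9/4*p + 87/10*q - 967/20 → 21/4*q**2 + 199/20*p + 87/10*q - 967/20
  leading term q**2: subtract (-21/4*q)·f_1 from 21/4*q**2 + 199/20*p + 87/10*q - 967/20 → 199/20*p + 96/5*q - 967/20
  leading term p: no divisor's leading term divides it; move 199/20*p to the remainder.
  leading term q: subtract (-96/5)·f_1 from 96/5*q - 967/20 → -199/20
  leading term 1: no divisor's leading term divides it; move -199/20 to the remainder.
  remainder 199/20*p - 199/20 ≠ 0; add k_4 = 199/20*p - 199/20 to the basis.

The other S-polynomials (S(f_1,f_3), S(f_2,f_3), S(f_1,k_4), S(f_2,k_4), S(f_3,k_4)) all reduce to 0 modulo the current basis, so we have a Gröbner basis.
Inter-reduce: drop elements whose leading term is divisible by another's, tail-reduce, and make monic.
Reduced Gröbner basis: {p - 1, q - 2}.
Label its elements g_1 = p - 1, g_2 = q - 2.

Reduce h = 5*p*q + 11*p - 2*q - 17 modulo G:
  leading term p*q: subtract (5*q)·g_1 from 5*p*q + 11*p - 2*q - 17 → 11*p + 3*q - 17
  leading term p: subtract (11)·g_1 from 11*p + 3*q - 17 → 3*q - 6
  leading term q: subtract (3)·g_2 from 3*q - 6 → 0
  normal form = 0.
Since the normal form is 0, h ∈ I.

5*p*q + 11*p - 2*q - 17 lies in I (it reduces to 0).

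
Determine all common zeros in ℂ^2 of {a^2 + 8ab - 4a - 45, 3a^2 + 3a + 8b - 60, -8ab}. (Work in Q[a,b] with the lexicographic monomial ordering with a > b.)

{(-5, 0)}

Compute a lex Gröbner basis by Buchberger's algorithm.
f_1 = a^2 + 8ab - 4a - 45, LT = a^2.
f_2 = 3a^2 + 3a + 8b - 60, LT = a^2.
f_3 = -8ab, LT = ab.

S(f_1,f_2): lcm = a^2. S = 8ab - 5a - 8/3b - 25.
  leading term ab: subtract (-1)·f_3 from 8ab - 5a - 8/3b - 25 → -5a - 8/3b - 25
  leading term a: no divisor's leading term divides it; move -5a to the remainder.
  leading term b: no divisor's leading term divides it; move -8/3b to the remainder.
  leading term 1: no divisor's leading term divides it; move -25 to the remainder.
  remainder -5a - 8/3b - 25 ≠ 0; add h_4 = -5a - 8/3b - 25 to the basis.

S(f_1,f_3): lcm = a^2b. S = 8ab^2 - 4ab - 45b.
  leading term ab^2: subtract (-b)·f_3 from 8ab^2 - 4ab - 45b → -4ab - 45b
  leading term ab: subtract (1/2)·f_3 from -4ab - 45b → -45b
  leading term b: no divisor's leading term divides it; move -45b to the remainder.
  remainder -45b ≠ 0; add h_5 = -45b to the basis.

The other S-polynomials (S(f_2,f_3), S(f_1,h_4), S(f_2,h_4), S(f_3,h_4), S(f_1,h_5), S(f_2,h_5), S(f_3,h_5), S(h_4,h_5)) all reduce to 0 modulo the current basis, so we have a Gröbner basis.
Inter-reduce: drop elements whose leading term is divisible by another's, tail-reduce, and make monic.
Reduced Gröbner basis: {a + 5, b}.

From the last basis element, b = 0, so b takes values in {0}. Each choice, substituted upward through the basis, yields the corresponding point(s) of the solution set.
  b = 0: the earlier basis element becomes a + 5 = 0, giving a = -5 — point (-5, 0).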